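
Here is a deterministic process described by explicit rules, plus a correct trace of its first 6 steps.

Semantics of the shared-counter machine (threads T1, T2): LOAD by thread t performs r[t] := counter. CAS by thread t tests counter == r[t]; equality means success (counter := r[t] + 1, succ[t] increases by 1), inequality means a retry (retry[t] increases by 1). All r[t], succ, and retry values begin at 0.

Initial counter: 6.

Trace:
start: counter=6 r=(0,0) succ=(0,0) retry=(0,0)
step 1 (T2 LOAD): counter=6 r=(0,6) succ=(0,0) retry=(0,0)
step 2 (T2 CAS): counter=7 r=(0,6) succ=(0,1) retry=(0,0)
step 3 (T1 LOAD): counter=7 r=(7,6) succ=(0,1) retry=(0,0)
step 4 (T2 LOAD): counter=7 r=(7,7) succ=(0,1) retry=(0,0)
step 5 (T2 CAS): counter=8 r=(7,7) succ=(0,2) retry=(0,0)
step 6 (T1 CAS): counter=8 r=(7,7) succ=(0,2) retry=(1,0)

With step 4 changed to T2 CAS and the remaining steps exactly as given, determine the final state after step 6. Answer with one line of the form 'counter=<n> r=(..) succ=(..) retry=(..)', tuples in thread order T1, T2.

(re-executing from step 4 with the substitution; state before step 4: counter=7 r=(7,6) succ=(0,1) retry=(0,0))
step 4 (T2 CAS): counter=7 r=(7,6) succ=(0,1) retry=(0,1)
step 5 (T2 CAS): counter=7 r=(7,6) succ=(0,1) retry=(0,2)
step 6 (T1 CAS): counter=8 r=(7,6) succ=(1,1) retry=(0,2)

counter=8 r=(7,6) succ=(1,1) retry=(0,2)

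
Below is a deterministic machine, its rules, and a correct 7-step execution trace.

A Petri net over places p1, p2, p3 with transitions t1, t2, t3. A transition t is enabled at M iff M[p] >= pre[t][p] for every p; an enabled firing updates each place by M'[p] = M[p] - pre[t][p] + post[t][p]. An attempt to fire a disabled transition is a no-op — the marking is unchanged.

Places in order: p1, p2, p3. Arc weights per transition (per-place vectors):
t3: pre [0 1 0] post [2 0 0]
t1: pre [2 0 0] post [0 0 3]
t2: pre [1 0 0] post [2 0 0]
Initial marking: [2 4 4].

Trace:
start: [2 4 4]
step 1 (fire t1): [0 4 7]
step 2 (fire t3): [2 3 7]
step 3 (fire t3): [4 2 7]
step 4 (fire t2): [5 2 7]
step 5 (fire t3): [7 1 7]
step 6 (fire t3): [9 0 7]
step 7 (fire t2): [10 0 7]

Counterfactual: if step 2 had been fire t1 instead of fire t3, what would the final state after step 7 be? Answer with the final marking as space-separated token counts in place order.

(re-executing from step 2 with the substitution; state before step 2: [0 4 7])
step 2 (fire t1): [0 4 7]
step 3 (fire t3): [2 3 7]
step 4 (fire t2): [3 3 7]
step 5 (fire t3): [5 2 7]
step 6 (fire t3): [7 1 7]
step 7 (fire t2): [8 1 7]

8 1 7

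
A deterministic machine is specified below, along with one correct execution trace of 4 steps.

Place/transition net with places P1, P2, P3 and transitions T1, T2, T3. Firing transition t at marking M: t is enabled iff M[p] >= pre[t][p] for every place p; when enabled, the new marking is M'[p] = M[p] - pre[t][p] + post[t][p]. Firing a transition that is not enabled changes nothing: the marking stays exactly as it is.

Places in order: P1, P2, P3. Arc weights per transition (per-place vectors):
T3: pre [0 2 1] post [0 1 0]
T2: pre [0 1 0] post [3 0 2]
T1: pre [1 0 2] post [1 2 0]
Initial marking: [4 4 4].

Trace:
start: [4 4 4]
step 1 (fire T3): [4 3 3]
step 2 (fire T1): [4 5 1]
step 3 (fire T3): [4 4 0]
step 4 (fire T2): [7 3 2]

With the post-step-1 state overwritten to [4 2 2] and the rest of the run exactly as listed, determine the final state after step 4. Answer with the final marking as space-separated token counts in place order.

state after step 1 := [4 2 2]
step 2 (fire T1): [4 4 0]
step 3 (fire T3): [4 4 0]
step 4 (fire T2): [7 3 2]

7 3 2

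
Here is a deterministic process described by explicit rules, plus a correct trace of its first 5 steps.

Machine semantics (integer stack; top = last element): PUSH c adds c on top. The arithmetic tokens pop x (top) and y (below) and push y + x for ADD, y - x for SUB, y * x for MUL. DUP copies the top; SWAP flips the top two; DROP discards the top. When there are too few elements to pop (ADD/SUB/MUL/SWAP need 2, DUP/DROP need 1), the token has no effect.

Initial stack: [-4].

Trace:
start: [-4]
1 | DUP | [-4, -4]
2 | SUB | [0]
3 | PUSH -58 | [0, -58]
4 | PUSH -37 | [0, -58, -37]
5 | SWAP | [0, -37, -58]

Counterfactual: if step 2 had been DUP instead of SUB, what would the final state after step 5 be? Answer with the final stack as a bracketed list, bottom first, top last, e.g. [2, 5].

(re-executing from step 2 with the substitution; state before step 2: [-4, -4])
2 | DUP | [-4, -4, -4]
3 | PUSH -58 | [-4, -4, -4, -58]
4 | PUSH -37 | [-4, -4, -4, -58, -37]
5 | SWAP | [-4, -4, -4, -37, -58]

[-4, -4, -4, -37, -58]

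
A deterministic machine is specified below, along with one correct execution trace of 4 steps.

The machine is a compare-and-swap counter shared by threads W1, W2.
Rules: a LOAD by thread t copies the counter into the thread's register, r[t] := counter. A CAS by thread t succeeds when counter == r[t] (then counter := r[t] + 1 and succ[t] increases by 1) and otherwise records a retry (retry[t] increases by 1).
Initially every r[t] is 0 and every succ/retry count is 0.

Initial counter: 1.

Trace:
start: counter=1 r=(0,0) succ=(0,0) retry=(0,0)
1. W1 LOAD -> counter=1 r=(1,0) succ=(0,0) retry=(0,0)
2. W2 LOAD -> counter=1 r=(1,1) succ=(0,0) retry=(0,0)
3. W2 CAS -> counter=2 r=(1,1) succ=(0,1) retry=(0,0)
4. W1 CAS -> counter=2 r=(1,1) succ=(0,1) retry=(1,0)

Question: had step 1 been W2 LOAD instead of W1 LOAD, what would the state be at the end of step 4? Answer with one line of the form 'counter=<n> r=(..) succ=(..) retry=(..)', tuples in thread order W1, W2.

counter=2 r=(0,1) succ=(0,1) retry=(1,0)

(re-executing from step 1 with the substitution; state before step 1: counter=1 r=(0,0) succ=(0,0) retry=(0,0))
1. W2 LOAD -> counter=1 r=(0,1) succ=(0,0) retry=(0,0)
2. W2 LOAD -> counter=1 r=(0,1) succ=(0,0) retry=(0,0)
3. W2 CAS -> counter=2 r=(0,1) succ=(0,1) retry=(0,0)
4. W1 CAS -> counter=2 r=(0,1) succ=(0,1) retry=(1,0)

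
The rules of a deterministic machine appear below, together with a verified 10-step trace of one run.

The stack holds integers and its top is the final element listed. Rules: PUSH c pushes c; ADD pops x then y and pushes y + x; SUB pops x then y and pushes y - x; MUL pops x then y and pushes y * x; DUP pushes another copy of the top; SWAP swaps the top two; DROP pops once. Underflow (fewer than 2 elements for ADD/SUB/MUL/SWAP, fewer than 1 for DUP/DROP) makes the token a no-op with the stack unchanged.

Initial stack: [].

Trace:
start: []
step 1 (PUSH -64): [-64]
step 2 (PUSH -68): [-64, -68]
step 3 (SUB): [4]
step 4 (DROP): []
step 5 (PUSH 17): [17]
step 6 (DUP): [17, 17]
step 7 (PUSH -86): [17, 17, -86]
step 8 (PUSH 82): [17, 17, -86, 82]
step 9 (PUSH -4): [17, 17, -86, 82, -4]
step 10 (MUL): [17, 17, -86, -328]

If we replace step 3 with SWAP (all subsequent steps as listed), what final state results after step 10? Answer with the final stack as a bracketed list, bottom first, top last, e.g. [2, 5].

(re-executing from step 3 with the substitution; state before step 3: [-64, -68])
step 3 (SWAP): [-68, -64]
step 4 (DROP): [-68]
step 5 (PUSH 17): [-68, 17]
step 6 (DUP): [-68, 17, 17]
step 7 (PUSH -86): [-68, 17, 17, -86]
step 8 (PUSH 82): [-68, 17, 17, -86, 82]
step 9 (PUSH -4): [-68, 17, 17, -86, 82, -4]
step 10 (MUL): [-68, 17, 17, -86, -328]

[-68, 17, 17, -86, -328]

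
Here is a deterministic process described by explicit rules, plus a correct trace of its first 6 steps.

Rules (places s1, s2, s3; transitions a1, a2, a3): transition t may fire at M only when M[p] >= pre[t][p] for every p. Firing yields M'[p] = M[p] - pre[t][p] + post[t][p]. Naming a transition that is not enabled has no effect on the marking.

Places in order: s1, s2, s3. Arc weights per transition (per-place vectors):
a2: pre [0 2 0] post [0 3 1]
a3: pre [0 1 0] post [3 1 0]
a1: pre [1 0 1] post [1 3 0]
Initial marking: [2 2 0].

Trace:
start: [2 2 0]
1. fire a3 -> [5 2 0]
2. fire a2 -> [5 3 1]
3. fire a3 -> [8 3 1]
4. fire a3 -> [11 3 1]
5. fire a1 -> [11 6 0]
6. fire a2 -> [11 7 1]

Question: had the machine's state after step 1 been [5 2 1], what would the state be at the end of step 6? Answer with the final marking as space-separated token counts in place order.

11 7 2

state after step 1 := [5 2 1]
2. fire a2 -> [5 3 2]
3. fire a3 -> [8 3 2]
4. fire a3 -> [11 3 2]
5. fire a1 -> [11 6 1]
6. fire a2 -> [11 7 2]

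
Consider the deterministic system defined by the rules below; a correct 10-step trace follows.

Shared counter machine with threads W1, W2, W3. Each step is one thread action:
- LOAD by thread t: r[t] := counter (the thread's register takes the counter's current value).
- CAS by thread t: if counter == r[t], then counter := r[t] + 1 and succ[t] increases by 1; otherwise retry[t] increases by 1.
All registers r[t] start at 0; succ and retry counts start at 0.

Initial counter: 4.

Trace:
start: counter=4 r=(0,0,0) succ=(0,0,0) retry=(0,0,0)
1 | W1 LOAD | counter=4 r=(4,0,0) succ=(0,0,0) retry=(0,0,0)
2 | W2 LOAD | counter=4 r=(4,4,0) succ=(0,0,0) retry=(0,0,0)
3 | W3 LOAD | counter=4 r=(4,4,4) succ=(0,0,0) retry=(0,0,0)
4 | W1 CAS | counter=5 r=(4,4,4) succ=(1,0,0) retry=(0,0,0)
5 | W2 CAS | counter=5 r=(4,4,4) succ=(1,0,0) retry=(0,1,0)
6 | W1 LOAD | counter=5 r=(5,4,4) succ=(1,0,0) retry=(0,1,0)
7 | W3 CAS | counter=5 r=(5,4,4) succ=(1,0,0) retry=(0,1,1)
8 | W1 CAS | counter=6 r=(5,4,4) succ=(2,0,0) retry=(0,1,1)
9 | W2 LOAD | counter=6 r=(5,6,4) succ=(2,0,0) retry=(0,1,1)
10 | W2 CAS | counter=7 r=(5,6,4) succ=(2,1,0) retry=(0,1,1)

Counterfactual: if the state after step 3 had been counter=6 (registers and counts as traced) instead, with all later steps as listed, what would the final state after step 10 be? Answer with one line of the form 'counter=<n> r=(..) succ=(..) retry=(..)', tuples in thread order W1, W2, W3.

state after step 3 := counter=6 r=(4,4,4) succ=(0,0,0) retry=(0,0,0)
4 | W1 CAS | counter=6 r=(4,4,4) succ=(0,0,0) retry=(1,0,0)
5 | W2 CAS | counter=6 r=(4,4,4) succ=(0,0,0) retry=(1,1,0)
6 | W1 LOAD | counter=6 r=(6,4,4) succ=(0,0,0) retry=(1,1,0)
7 | W3 CAS | counter=6 r=(6,4,4) succ=(0,0,0) retry=(1,1,1)
8 | W1 CAS | counter=7 r=(6,4,4) succ=(1,0,0) retry=(1,1,1)
9 | W2 LOAD | counter=7 r=(6,7,4) succ=(1,0,0) retry=(1,1,1)
10 | W2 CAS | counter=8 r=(6,7,4) succ=(1,1,0) retry=(1,1,1)

counter=8 r=(6,7,4) succ=(1,1,0) retry=(1,1,1)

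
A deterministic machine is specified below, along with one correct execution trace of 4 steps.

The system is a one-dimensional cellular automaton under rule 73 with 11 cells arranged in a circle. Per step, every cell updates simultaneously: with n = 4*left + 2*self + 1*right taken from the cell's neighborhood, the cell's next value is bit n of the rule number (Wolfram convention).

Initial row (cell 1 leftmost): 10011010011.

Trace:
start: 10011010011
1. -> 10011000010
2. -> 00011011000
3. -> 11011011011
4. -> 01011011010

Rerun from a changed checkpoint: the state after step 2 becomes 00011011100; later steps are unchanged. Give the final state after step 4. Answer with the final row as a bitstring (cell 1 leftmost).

state after step 2 := 00011011100
3. -> 11011010101
4. -> 01011000001

01011000001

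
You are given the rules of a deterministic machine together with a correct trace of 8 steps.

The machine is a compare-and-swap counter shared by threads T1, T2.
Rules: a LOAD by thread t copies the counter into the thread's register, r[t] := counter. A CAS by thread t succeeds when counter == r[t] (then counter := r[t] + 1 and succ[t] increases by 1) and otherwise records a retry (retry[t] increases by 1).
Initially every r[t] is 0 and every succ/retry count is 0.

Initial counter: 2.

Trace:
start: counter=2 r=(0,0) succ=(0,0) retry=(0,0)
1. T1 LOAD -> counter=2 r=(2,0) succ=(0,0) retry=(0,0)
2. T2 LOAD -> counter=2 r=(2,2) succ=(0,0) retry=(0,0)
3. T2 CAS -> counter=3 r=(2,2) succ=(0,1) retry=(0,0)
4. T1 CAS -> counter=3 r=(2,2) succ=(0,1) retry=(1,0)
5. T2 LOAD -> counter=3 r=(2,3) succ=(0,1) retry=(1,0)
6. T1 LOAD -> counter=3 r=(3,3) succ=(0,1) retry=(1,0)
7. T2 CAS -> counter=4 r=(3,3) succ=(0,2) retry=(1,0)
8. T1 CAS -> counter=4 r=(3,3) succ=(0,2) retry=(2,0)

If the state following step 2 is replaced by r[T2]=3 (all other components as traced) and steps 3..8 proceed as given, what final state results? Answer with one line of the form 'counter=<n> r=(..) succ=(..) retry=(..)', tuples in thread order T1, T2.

counter=4 r=(3,3) succ=(1,1) retry=(1,1)

state after step 2 := counter=2 r=(2,3) succ=(0,0) retry=(0,0)
3. T2 CAS -> counter=2 r=(2,3) succ=(0,0) retry=(0,1)
4. T1 CAS -> counter=3 r=(2,3) succ=(1,0) retry=(0,1)
5. T2 LOAD -> counter=3 r=(2,3) succ=(1,0) retry=(0,1)
6. T1 LOAD -> counter=3 r=(3,3) succ=(1,0) retry=(0,1)
7. T2 CAS -> counter=4 r=(3,3) succ=(1,1) retry=(0,1)
8. T1 CAS -> counter=4 r=(3,3) succ=(1,1) retry=(1,1)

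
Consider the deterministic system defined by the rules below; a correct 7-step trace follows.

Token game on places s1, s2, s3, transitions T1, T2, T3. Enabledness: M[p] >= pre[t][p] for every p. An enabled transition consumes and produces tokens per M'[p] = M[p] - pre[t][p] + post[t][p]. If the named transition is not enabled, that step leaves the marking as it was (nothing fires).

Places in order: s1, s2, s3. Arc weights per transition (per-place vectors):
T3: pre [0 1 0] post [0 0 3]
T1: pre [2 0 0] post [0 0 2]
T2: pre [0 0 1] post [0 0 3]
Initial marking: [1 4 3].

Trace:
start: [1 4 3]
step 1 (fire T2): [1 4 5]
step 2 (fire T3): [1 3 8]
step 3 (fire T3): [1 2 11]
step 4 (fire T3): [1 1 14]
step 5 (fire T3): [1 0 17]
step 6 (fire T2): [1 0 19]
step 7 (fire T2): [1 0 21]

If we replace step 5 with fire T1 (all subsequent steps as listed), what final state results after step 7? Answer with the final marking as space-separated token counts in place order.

(re-executing from step 5 with the substitution; state before step 5: [1 1 14])
step 5 (fire T1): [1 1 14]
step 6 (fire T2): [1 1 16]
step 7 (fire T2): [1 1 18]

1 1 18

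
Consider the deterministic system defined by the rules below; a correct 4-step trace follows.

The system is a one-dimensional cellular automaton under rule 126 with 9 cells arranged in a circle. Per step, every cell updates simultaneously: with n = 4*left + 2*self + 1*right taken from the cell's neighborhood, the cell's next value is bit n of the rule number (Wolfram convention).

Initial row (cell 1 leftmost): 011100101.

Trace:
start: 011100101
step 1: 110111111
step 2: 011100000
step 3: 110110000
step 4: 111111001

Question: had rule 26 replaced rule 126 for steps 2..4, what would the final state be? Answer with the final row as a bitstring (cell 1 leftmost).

(re-executing steps 2..4 under rule 26; state before step 2: 110111111)
step 2: 000100000
step 3: 001010000
step 4: 010001000

010001000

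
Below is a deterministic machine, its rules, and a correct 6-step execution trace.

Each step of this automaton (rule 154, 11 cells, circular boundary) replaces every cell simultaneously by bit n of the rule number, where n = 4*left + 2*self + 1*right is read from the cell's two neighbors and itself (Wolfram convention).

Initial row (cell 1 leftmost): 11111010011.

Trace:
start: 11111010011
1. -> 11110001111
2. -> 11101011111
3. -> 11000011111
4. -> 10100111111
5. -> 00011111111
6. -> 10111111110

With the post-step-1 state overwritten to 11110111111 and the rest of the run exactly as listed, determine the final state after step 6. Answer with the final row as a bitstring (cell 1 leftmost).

01111111110

state after step 1 := 11110111111
2. -> 11100111111
3. -> 11011111111
4. -> 10011111111
5. -> 01111111111
6. -> 01111111110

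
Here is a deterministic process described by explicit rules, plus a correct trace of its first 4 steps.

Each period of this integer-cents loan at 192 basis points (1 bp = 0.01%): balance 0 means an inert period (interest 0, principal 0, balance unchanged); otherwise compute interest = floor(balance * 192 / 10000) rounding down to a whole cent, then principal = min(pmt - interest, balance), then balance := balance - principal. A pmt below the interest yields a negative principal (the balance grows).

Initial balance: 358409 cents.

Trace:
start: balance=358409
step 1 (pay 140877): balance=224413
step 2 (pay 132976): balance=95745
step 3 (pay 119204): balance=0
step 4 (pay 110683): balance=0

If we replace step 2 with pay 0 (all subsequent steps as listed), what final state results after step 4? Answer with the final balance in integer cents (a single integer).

5412

(re-executing from step 2 with the substitution; state before step 2: balance=224413)
step 2 (pay 0): balance=228721
step 3 (pay 119204): balance=113908
step 4 (pay 110683): balance=5412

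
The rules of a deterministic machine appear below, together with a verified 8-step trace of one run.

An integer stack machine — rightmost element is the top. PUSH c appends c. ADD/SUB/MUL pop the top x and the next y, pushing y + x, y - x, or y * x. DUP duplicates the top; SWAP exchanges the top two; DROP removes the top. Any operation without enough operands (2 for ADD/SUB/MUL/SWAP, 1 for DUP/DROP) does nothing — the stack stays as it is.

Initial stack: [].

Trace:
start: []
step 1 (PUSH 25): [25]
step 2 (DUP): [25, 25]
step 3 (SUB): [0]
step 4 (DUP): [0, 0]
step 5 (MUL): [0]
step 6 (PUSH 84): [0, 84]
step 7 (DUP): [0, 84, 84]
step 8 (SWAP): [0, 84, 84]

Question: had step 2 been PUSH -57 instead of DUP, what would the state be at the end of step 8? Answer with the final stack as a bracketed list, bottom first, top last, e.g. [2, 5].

(re-executing from step 2 with the substitution; state before step 2: [25])
step 2 (PUSH -57): [25, -57]
step 3 (SUB): [82]
step 4 (DUP): [82, 82]
step 5 (MUL): [6724]
step 6 (PUSH 84): [6724, 84]
step 7 (DUP): [6724, 84, 84]
step 8 (SWAP): [6724, 84, 84]

[6724, 84, 84]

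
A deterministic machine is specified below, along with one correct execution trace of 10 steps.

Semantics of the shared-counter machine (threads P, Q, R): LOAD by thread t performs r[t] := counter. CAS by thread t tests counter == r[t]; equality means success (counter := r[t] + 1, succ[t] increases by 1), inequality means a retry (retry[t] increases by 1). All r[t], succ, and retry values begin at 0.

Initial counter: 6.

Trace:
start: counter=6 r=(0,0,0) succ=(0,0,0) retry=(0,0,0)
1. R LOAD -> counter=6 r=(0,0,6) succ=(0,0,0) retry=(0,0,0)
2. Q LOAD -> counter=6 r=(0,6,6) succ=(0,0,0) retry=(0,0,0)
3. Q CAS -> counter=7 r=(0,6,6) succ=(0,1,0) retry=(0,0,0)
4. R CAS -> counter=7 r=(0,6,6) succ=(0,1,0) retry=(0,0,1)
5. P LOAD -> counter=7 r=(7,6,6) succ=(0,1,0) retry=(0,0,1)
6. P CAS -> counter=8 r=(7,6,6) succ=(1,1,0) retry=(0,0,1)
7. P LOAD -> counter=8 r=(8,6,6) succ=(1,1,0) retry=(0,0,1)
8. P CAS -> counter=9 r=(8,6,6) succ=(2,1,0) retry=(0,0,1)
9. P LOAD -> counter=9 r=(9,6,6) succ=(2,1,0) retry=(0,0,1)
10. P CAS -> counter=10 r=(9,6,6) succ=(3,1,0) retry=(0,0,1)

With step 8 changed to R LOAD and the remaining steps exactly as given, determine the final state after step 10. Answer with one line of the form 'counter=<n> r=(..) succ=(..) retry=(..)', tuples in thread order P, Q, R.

(re-executing from step 8 with the substitution; state before step 8: counter=8 r=(8,6,6) succ=(1,1,0) retry=(0,0,1))
8. R LOAD -> counter=8 r=(8,6,8) succ=(1,1,0) retry=(0,0,1)
9. P LOAD -> counter=8 r=(8,6,8) succ=(1,1,0) retry=(0,0,1)
10. P CAS -> counter=9 r=(8,6,8) succ=(2,1,0) retry=(0,0,1)

counter=9 r=(8,6,8) succ=(2,1,0) retry=(0,0,1)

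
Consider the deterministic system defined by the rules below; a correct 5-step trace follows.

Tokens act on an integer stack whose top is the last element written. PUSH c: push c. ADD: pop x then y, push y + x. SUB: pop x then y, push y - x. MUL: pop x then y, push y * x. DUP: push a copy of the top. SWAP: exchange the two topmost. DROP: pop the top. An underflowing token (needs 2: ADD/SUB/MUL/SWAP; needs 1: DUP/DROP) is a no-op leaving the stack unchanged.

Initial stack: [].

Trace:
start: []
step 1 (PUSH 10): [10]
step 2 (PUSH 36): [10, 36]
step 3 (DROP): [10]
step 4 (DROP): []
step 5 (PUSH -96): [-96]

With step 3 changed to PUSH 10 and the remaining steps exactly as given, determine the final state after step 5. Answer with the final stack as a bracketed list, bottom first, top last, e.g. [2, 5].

(re-executing from step 3 with the substitution; state before step 3: [10, 36])
step 3 (PUSH 10): [10, 36, 10]
step 4 (DROP): [10, 36]
step 5 (PUSH -96): [10, 36, -96]

[10, 36, -96]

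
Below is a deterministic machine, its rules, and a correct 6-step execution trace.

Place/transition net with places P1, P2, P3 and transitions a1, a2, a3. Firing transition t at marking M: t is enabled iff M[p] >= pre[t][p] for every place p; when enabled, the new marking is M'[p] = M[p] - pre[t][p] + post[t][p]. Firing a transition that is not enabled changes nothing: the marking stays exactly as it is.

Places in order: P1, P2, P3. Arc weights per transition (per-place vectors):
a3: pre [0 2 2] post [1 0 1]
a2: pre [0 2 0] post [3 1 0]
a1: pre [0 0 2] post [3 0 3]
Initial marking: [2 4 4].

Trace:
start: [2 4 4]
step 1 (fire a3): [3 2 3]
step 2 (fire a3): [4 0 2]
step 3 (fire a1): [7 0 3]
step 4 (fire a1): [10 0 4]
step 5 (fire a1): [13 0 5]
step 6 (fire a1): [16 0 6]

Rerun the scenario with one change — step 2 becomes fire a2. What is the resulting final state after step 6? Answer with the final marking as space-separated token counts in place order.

18 1 7

(re-executing from step 2 with the substitution; state before step 2: [3 2 3])
step 2 (fire a2): [6 1 3]
step 3 (fire a1): [9 1 4]
step 4 (fire a1): [12 1 5]
step 5 (fire a1): [15 1 6]
step 6 (fire a1): [18 1 7]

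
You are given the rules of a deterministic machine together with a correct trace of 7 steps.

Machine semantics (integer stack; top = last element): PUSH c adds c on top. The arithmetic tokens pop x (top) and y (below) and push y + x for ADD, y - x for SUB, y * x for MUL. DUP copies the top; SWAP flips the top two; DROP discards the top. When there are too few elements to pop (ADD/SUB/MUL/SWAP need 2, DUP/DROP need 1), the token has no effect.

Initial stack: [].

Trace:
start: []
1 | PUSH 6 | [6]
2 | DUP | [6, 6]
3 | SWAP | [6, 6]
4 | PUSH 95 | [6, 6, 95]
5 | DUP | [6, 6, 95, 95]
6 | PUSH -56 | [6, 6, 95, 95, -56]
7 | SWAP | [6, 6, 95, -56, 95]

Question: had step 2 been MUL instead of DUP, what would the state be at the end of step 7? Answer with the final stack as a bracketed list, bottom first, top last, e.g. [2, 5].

(re-executing from step 2 with the substitution; state before step 2: [6])
2 | MUL | [6]
3 | SWAP | [6]
4 | PUSH 95 | [6, 95]
5 | DUP | [6, 95, 95]
6 | PUSH -56 | [6, 95, 95, -56]
7 | SWAP | [6, 95, -56, 95]

[6, 95, -56, 95]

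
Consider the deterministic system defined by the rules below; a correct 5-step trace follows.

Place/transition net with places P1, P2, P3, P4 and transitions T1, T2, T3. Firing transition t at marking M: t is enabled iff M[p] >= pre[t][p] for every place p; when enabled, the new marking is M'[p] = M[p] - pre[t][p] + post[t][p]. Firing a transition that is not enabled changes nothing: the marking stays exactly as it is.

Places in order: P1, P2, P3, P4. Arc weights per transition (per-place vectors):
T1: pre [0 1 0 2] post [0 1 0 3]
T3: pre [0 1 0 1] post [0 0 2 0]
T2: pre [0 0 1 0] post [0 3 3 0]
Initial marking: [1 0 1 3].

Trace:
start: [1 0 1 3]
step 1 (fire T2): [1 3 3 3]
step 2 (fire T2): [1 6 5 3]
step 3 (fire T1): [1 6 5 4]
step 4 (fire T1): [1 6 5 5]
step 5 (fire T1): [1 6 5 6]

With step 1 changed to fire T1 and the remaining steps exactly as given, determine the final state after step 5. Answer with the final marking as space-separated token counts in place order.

1 3 3 6

(re-executing from step 1 with the substitution; state before step 1: [1 0 1 3])
step 1 (fire T1): [1 0 1 3]
step 2 (fire T2): [1 3 3 3]
step 3 (fire T1): [1 3 3 4]
step 4 (fire T1): [1 3 3 5]
step 5 (fire T1): [1 3 3 6]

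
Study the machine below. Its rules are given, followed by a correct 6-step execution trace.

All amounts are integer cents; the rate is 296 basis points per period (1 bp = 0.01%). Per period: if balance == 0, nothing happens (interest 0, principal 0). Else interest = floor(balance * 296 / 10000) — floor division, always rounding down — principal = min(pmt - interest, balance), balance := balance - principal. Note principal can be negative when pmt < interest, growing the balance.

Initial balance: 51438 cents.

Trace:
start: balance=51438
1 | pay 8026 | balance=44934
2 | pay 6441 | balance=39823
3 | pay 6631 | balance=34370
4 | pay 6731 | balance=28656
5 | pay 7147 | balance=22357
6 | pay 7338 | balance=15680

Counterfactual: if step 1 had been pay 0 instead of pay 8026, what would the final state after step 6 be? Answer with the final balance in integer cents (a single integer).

24966

(re-executing from step 1 with the substitution; state before step 1: balance=51438)
1 | pay 0 | balance=52960
2 | pay 6441 | balance=48086
3 | pay 6631 | balance=42878
4 | pay 6731 | balance=37416
5 | pay 7147 | balance=31376
6 | pay 7338 | balance=24966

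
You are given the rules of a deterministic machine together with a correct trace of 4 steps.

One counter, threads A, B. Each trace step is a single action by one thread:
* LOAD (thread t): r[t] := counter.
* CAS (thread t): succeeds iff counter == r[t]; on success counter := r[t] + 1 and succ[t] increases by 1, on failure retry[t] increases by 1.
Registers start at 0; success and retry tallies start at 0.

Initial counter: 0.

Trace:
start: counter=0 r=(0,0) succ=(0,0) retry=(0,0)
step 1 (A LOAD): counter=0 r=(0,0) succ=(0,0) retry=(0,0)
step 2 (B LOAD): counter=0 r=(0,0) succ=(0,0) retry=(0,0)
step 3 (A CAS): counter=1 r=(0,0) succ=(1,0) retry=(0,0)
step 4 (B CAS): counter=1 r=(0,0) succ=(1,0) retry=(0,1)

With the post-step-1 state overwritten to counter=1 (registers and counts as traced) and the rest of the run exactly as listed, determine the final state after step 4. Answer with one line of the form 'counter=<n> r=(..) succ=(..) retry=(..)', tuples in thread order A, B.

counter=2 r=(0,1) succ=(0,1) retry=(1,0)

state after step 1 := counter=1 r=(0,0) succ=(0,0) retry=(0,0)
step 2 (B LOAD): counter=1 r=(0,1) succ=(0,0) retry=(0,0)
step 3 (A CAS): counter=1 r=(0,1) succ=(0,0) retry=(1,0)
step 4 (B CAS): counter=2 r=(0,1) succ=(0,1) retry=(1,0)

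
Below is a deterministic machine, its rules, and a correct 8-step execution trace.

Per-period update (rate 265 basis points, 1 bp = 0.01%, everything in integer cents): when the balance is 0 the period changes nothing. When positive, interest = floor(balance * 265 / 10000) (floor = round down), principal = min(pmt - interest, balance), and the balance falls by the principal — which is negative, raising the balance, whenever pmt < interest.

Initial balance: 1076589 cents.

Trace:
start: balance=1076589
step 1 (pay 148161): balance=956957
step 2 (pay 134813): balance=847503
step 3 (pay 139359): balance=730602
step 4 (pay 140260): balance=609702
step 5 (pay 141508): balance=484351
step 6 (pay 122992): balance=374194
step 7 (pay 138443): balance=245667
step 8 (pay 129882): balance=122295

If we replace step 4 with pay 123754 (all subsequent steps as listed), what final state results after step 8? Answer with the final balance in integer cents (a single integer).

140621

(re-executing from step 4 with the substitution; state before step 4: balance=730602)
step 4 (pay 123754): balance=626208
step 5 (pay 141508): balance=501294
step 6 (pay 122992): balance=391586
step 7 (pay 138443): balance=263520
step 8 (pay 129882): balance=140621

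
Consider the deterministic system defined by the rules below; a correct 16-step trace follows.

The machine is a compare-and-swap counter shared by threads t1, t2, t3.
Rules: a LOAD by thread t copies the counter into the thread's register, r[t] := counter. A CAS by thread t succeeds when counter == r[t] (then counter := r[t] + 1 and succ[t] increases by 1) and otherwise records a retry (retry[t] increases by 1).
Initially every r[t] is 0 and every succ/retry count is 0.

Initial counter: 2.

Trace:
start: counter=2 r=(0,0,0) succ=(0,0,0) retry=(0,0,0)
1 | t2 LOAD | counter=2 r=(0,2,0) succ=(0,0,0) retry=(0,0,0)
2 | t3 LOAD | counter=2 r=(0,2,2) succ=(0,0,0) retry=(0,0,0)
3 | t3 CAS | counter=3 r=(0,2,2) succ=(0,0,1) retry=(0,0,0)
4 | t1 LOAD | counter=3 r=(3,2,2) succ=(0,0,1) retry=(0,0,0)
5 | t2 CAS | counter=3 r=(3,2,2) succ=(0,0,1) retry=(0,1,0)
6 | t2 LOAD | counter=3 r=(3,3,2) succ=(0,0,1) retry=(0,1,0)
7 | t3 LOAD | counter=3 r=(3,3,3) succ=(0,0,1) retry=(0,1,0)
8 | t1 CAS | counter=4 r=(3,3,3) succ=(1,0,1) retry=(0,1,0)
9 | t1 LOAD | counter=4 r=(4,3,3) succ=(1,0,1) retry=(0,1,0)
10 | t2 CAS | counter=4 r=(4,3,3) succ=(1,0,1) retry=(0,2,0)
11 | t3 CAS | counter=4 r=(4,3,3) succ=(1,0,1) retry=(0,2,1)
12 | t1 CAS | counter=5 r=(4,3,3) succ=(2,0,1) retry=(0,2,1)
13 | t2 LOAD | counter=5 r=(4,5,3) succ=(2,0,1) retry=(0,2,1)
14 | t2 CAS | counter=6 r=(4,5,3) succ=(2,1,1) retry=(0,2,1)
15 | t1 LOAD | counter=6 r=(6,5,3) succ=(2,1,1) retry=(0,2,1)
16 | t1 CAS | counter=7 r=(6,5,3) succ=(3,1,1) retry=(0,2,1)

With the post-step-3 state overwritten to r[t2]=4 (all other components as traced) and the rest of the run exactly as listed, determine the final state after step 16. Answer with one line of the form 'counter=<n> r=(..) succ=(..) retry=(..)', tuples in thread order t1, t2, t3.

state after step 3 := counter=3 r=(0,4,2) succ=(0,0,1) retry=(0,0,0)
4 | t1 LOAD | counter=3 r=(3,4,2) succ=(0,0,1) retry=(0,0,0)
5 | t2 CAS | counter=3 r=(3,4,2) succ=(0,0,1) retry=(0,1,0)
6 | t2 LOAD | counter=3 r=(3,3,2) succ=(0,0,1) retry=(0,1,0)
7 | t3 LOAD | counter=3 r=(3,3,3) succ=(0,0,1) retry=(0,1,0)
8 | t1 CAS | counter=4 r=(3,3,3) succ=(1,0,1) retry=(0,1,0)
9 | t1 LOAD | counter=4 r=(4,3,3) succ=(1,0,1) retry=(0,1,0)
10 | t2 CAS | counter=4 r=(4,3,3) succ=(1,0,1) retry=(0,2,0)
11 | t3 CAS | counter=4 r=(4,3,3) succ=(1,0,1) retry=(0,2,1)
12 | t1 CAS | counter=5 r=(4,3,3) succ=(2,0,1) retry=(0,2,1)
13 | t2 LOAD | counter=5 r=(4,5,3) succ=(2,0,1) retry=(0,2,1)
14 | t2 CAS | counter=6 r=(4,5,3) succ=(2,1,1) retry=(0,2,1)
15 | t1 LOAD | counter=6 r=(6,5,3) succ=(2,1,1) retry=(0,2,1)
16 | t1 CAS | counter=7 r=(6,5,3) succ=(3,1,1) retry=(0,2,1)

counter=7 r=(6,5,3) succ=(3,1,1) retry=(0,2,1)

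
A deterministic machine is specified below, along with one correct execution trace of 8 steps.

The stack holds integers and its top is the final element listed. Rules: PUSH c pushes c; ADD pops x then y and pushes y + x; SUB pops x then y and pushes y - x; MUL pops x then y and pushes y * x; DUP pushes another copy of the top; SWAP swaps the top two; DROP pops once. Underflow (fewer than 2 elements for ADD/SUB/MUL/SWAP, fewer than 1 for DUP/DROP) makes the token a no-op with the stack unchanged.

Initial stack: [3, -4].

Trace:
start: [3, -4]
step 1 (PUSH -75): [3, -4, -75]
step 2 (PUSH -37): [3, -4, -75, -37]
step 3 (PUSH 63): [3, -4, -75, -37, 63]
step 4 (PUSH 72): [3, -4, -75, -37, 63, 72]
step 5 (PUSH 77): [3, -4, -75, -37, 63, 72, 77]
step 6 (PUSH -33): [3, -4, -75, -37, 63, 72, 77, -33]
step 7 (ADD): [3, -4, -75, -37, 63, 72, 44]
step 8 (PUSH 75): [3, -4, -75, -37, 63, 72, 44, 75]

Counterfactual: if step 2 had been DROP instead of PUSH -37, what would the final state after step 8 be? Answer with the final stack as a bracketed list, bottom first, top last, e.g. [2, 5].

(re-executing from step 2 with the substitution; state before step 2: [3, -4, -75])
step 2 (DROP): [3, -4]
step 3 (PUSH 63): [3, -4, 63]
step 4 (PUSH 72): [3, -4, 63, 72]
step 5 (PUSH 77): [3, -4, 63, 72, 77]
step 6 (PUSH -33): [3, -4, 63, 72, 77, -33]
step 7 (ADD): [3, -4, 63, 72, 44]
step 8 (PUSH 75): [3, -4, 63, 72, 44, 75]

[3, -4, 63, 72, 44, 75]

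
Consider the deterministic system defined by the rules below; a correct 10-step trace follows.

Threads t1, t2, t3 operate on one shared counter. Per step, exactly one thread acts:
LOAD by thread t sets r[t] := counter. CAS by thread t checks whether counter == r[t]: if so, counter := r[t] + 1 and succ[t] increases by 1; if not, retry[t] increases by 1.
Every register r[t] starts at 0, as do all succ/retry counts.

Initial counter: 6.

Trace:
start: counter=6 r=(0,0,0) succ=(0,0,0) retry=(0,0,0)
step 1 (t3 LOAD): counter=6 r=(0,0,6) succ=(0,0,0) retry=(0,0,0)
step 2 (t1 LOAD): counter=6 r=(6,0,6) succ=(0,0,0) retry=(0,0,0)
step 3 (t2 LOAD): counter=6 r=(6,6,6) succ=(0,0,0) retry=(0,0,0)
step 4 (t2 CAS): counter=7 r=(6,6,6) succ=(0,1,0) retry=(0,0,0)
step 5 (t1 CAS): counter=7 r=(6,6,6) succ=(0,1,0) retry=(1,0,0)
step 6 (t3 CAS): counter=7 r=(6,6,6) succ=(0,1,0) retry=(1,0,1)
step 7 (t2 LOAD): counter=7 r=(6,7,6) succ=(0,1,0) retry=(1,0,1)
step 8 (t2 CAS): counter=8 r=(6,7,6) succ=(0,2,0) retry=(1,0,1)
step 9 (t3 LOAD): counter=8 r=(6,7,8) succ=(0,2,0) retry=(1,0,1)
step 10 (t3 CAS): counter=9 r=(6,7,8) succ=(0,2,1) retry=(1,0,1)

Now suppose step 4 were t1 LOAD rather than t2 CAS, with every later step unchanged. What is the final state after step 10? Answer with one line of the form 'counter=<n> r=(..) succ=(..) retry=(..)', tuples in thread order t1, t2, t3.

counter=9 r=(6,7,8) succ=(1,1,1) retry=(0,0,1)

(re-executing from step 4 with the substitution; state before step 4: counter=6 r=(6,6,6) succ=(0,0,0) retry=(0,0,0))
step 4 (t1 LOAD): counter=6 r=(6,6,6) succ=(0,0,0) retry=(0,0,0)
step 5 (t1 CAS): counter=7 r=(6,6,6) succ=(1,0,0) retry=(0,0,0)
step 6 (t3 CAS): counter=7 r=(6,6,6) succ=(1,0,0) retry=(0,0,1)
step 7 (t2 LOAD): counter=7 r=(6,7,6) succ=(1,0,0) retry=(0,0,1)
step 8 (t2 CAS): counter=8 r=(6,7,6) succ=(1,1,0) retry=(0,0,1)
step 9 (t3 LOAD): counter=8 r=(6,7,8) succ=(1,1,0) retry=(0,0,1)
step 10 (t3 CAS): counter=9 r=(6,7,8) succ=(1,1,1) retry=(0,0,1)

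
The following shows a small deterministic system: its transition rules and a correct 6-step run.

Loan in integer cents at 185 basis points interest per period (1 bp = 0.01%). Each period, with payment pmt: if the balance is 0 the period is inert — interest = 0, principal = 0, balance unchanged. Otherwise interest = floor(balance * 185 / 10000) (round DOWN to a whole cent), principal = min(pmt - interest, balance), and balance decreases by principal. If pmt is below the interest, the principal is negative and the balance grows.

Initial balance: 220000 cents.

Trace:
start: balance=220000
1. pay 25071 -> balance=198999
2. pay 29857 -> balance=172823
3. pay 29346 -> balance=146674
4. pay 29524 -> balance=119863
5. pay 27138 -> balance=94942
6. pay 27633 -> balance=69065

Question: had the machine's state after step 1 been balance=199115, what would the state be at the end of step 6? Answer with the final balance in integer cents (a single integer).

69191

state after step 1 := balance=199115
2. pay 29857 -> balance=172941
3. pay 29346 -> balance=146794
4. pay 29524 -> balance=119985
5. pay 27138 -> balance=95066
6. pay 27633 -> balance=69191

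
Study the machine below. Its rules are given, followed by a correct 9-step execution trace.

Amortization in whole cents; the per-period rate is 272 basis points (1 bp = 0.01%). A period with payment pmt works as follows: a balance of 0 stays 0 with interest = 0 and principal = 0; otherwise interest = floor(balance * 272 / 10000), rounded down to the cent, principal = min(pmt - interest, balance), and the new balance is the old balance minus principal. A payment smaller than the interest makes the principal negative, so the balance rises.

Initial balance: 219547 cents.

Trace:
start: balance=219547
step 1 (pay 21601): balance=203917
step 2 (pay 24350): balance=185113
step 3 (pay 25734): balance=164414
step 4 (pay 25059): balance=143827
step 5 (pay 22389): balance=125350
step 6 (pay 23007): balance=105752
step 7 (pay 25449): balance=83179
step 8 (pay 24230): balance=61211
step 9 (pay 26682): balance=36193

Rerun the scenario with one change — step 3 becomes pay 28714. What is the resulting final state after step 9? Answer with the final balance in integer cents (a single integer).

(re-executing from step 3 with the substitution; state before step 3: balance=185113)
step 3 (pay 28714): balance=161434
step 4 (pay 25059): balance=140766
step 5 (pay 22389): balance=122205
step 6 (pay 23007): balance=102521
step 7 (pay 25449): balance=79860
step 8 (pay 24230): balance=57802
step 9 (pay 26682): balance=32692

32692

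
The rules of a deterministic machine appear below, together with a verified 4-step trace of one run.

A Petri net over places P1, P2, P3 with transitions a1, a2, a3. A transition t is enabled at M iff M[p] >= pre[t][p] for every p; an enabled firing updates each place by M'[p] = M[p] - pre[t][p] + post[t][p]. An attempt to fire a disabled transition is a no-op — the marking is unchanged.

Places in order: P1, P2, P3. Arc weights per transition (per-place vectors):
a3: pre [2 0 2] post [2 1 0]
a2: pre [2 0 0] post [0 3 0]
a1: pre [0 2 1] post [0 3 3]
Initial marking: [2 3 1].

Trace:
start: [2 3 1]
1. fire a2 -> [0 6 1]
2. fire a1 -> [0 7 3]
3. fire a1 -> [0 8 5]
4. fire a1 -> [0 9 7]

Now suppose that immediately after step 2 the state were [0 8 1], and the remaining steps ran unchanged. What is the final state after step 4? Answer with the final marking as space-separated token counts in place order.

state after step 2 := [0 8 1]
3. fire a1 -> [0 9 3]
4. fire a1 -> [0 10 5]

0 10 5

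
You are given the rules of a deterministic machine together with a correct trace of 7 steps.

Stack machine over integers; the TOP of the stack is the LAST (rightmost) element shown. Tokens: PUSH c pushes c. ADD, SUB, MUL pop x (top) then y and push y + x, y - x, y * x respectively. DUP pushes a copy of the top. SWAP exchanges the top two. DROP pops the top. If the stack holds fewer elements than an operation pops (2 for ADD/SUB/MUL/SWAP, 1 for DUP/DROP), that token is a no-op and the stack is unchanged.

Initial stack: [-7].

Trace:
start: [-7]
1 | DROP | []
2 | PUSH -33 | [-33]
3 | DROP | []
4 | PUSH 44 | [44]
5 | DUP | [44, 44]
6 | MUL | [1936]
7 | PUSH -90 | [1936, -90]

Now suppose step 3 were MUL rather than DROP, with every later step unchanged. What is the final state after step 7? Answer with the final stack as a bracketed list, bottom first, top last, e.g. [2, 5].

(re-executing from step 3 with the substitution; state before step 3: [-33])
3 | MUL | [-33]
4 | PUSH 44 | [-33, 44]
5 | DUP | [-33, 44, 44]
6 | MUL | [-33, 1936]
7 | PUSH -90 | [-33, 1936, -90]

[-33, 1936, -90]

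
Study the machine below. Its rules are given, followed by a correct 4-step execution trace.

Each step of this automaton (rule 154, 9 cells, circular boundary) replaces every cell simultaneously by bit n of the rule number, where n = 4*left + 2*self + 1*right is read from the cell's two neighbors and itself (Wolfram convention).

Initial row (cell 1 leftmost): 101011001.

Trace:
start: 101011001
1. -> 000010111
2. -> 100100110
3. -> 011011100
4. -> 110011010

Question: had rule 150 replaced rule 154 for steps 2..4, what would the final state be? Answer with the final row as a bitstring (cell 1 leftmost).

(re-executing steps 2..4 under rule 150; state before step 2: 000010111)
2. -> 100110010
3. -> 111001110
4. -> 010110100

010110100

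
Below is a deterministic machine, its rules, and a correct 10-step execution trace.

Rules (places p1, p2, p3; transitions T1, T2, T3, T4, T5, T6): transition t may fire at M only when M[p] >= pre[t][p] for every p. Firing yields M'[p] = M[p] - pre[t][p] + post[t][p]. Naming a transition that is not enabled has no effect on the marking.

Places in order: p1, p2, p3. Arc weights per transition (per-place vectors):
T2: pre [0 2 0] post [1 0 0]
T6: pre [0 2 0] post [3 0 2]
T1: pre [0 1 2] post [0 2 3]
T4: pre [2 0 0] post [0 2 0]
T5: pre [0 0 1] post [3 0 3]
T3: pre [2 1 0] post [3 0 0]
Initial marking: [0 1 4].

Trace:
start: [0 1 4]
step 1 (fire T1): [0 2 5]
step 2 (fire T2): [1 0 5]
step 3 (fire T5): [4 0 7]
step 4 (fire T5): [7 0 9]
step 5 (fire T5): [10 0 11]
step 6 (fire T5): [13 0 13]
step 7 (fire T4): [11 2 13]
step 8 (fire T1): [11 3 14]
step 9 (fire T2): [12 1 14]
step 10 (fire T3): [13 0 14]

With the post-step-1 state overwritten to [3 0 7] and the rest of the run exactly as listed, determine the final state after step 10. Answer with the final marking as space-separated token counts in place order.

15 0 16

state after step 1 := [3 0 7]
step 2 (fire T2): [3 0 7]
step 3 (fire T5): [6 0 9]
step 4 (fire T5): [9 0 11]
step 5 (fire T5): [12 0 13]
step 6 (fire T5): [15 0 15]
step 7 (fire T4): [13 2 15]
step 8 (fire T1): [13 3 16]
step 9 (fire T2): [14 1 16]
step 10 (fire T3): [15 0 16]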